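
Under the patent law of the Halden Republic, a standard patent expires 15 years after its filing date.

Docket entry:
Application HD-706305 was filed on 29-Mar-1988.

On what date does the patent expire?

Filing date + 15 years → 29 March 2003.

2003-03-29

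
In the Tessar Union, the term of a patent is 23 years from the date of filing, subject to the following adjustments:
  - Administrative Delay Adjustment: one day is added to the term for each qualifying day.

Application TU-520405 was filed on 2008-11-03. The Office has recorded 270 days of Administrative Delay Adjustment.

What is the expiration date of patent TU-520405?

2032-07-30

Base term: filing date + 23 years → 3 November 2031.
Administrative Delay Adjustment: +270 days → 30 July 2032.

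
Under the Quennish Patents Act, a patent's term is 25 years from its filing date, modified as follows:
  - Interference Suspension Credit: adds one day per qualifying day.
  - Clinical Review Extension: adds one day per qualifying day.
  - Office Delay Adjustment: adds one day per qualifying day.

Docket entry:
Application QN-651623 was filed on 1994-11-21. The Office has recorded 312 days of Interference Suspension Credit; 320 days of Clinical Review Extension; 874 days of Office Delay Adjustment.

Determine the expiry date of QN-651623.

2024-01-05

Base term: filing date + 25 years → 21 November 2019.
Interference Suspension Credit: +312 days → 28 September 2020.
Clinical Review Extension: +320 days → 14 August 2021.
Office Delay Adjustment: +874 days → 5 January 2024.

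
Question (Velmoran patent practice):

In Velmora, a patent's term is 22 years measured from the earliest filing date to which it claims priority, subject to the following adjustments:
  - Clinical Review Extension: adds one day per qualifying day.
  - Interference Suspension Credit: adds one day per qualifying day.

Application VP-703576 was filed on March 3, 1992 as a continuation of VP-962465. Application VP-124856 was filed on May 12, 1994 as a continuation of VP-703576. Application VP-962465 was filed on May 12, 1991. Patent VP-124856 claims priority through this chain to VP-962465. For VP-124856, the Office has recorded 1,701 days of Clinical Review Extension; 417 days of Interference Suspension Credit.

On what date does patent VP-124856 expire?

Earliest priority filing: 12 May 1991.
Base term: 12 May 1991 + 22 years → 12 May 2013.
Clinical Review Extension: +1701 days → 7 January 2018.
Interference Suspension Credit: +417 days → 28 February 2019.

February 28, 2019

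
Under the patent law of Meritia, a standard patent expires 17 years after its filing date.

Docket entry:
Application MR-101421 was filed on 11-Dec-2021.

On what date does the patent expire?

December 11, 2038

Filing date + 17 years → 11 December 2038.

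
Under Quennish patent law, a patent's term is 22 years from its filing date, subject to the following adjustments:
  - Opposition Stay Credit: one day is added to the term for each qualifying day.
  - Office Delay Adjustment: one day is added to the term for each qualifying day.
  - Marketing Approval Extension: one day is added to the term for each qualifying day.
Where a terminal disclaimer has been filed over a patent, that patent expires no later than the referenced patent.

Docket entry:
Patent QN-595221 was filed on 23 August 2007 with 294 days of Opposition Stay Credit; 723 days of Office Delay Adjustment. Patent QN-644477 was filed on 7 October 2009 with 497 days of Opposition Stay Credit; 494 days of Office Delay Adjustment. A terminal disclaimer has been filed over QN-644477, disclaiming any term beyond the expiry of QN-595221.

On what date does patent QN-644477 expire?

2032-06-05

Natural term of QN-644477:
  Base: filing + 22 years → 7 October 2031.
  Opposition Stay Credit: +497 days → 15 February 2033.
  Office Delay Adjustment: +494 days → 24 June 2034.
Expiry of referenced patent QN-595221:
  Base: filing + 22 years → 23 August 2029.
  Opposition Stay Credit: +294 days → 13 June 2030.
  Office Delay Adjustment: +723 days → 5 June 2032.
Terminal disclaimer: QN-644477 expires on the earlier of 24 June 2034 and 5 June 2032.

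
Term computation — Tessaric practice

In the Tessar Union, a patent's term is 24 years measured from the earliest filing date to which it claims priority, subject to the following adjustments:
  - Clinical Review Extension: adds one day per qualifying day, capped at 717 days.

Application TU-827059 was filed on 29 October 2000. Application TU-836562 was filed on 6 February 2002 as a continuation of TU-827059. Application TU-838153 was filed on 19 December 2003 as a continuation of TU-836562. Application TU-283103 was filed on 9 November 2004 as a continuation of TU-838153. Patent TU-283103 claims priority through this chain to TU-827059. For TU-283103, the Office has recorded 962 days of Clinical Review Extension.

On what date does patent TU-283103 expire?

October 16, 2026

Earliest priority filing: 29 October 2000.
Base term: 29 October 2000 + 24 years → 29 October 2024.
Clinical Review Extension: 962 days claimed exceeds the 717-day cap, so +717 days → 16 October 2026.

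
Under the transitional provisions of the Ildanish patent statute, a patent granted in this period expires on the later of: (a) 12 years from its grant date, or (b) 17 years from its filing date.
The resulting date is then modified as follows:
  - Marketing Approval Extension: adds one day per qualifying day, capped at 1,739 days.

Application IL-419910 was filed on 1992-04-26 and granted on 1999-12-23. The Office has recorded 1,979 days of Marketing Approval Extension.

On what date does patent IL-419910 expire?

(a) grant + 12 years → 23 December 2011.
(b) filing + 17 years → 26 April 2009.
Later of the two: 23 December 2011.
Marketing Approval Extension: 1979 days claimed exceeds the 1739-day cap, so +1739 days → 26 September 2016.

September 26, 2016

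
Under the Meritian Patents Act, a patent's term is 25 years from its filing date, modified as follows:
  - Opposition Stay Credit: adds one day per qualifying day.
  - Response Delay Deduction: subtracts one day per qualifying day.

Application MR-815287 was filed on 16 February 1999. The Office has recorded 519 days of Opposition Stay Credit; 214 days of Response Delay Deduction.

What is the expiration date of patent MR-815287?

Base term: filing date + 25 years → 16 February 2024.
Opposition Stay Credit: +519 days → 19 July 2025.
Response Delay Deduction: −214 days → 17 December 2024.

December 17, 2024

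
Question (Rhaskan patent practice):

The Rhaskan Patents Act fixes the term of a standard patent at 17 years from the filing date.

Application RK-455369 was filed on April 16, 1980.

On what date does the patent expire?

Filing date + 17 years → 16 April 1997.

1997-04-16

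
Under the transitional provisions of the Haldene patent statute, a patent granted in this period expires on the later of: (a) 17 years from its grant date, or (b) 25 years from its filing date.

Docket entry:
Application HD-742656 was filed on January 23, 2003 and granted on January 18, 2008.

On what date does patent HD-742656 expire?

(a) grant + 17 years → 18 January 2025.
(b) filing + 25 years → 23 January 2028.
Later of the two: 23 January 2028.

January 23, 2028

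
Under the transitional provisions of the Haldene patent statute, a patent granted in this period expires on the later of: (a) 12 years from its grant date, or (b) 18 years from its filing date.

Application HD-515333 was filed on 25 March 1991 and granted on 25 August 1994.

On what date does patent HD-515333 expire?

March 25, 2009

(a) grant + 12 years → 25 August 2006.
(b) filing + 18 years → 25 March 2009.
Later of the two: 25 March 2009.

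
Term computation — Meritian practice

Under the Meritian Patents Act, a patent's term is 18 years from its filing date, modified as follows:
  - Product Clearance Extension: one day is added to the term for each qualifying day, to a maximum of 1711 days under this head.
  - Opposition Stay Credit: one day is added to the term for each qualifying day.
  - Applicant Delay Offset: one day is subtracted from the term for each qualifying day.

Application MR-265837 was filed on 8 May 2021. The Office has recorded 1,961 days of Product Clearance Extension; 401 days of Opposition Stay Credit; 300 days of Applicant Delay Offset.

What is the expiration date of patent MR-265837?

April 23, 2044

Base term: filing date + 18 years → 8 May 2039.
Product Clearance Extension: 1961 days claimed exceeds the 1711-day cap, so +1711 days → 13 January 2044.
Opposition Stay Credit: +401 days → 17 February 2045.
Applicant Delay Offset: −300 days → 23 April 2044.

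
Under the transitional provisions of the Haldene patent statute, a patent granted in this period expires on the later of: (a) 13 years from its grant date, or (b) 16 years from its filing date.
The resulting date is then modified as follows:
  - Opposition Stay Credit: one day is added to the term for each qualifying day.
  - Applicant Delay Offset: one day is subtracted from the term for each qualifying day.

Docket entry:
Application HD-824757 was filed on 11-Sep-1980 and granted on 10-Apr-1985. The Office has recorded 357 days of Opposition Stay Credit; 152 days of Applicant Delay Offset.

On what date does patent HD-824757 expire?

(a) grant + 13 years → 10 April 1998.
(b) filing + 16 years → 11 September 1996.
Later of the two: 10 April 1998.
Opposition Stay Credit: +357 days → 2 April 1999.
Applicant Delay Offset: −152 days → 1 November 1998.

November 1, 1998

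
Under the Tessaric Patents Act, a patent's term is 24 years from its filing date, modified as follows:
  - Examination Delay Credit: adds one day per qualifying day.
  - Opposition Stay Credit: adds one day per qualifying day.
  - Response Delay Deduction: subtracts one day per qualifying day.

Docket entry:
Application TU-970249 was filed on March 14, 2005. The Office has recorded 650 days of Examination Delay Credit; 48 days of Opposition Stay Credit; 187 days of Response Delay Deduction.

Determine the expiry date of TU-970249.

Base term: filing date + 24 years → 14 March 2029.
Examination Delay Credit: +650 days → 24 December 2030.
Opposition Stay Credit: +48 days → 10 February 2031.
Response Delay Deduction: −187 days → 7 August 2030.

2030-08-07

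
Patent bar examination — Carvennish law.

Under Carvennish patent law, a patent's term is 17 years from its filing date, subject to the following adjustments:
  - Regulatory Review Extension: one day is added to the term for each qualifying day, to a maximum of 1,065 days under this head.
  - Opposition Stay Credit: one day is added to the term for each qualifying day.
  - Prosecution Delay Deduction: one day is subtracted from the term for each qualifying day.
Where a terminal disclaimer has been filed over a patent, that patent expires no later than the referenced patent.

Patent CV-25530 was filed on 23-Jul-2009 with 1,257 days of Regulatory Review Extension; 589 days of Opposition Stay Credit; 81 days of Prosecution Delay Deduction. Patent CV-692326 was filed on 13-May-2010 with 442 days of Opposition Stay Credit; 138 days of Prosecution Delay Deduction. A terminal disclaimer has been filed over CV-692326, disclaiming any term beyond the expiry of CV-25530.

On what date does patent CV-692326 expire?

March 12, 2028

Natural term of CV-692326:
  Base: filing + 17 years → 13 May 2027.
  Opposition Stay Credit: +442 days → 28 July 2028.
  Prosecution Delay Deduction: −138 days → 12 March 2028.
Expiry of referenced patent CV-25530:
  Base: filing + 17 years → 23 July 2026.
  Regulatory Review Extension: 1257 days claimed exceeds the 1065-day cap, so +1065 days → 22 June 2029.
  Opposition Stay Credit: +589 days → 1 February 2031.
  Prosecution Delay Deduction: −81 days → 12 November 2030.
Terminal disclaimer: CV-692326 expires on the earlier of 12 March 2028 and 12 November 2030.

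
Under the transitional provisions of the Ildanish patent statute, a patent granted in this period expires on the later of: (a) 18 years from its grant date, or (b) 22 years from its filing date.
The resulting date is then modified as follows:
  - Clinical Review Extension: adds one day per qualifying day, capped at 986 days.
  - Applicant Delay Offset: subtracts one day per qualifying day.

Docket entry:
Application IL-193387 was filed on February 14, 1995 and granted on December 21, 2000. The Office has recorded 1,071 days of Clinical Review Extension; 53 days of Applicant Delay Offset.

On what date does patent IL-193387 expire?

July 11, 2021

(a) grant + 18 years → 21 December 2018.
(b) filing + 22 years → 14 February 2017.
Later of the two: 21 December 2018.
Clinical Review Extension: 1071 days claimed exceeds the 986-day cap, so +986 days → 2 September 2021.
Applicant Delay Offset: −53 days → 11 July 2021.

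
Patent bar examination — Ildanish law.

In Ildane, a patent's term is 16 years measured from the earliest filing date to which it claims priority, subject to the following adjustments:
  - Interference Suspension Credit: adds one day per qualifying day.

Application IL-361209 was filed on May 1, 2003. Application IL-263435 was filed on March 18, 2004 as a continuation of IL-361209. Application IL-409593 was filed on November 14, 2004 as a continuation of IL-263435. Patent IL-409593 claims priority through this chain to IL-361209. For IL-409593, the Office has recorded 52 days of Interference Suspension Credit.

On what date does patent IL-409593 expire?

Earliest priority filing: 1 May 2003.
Base term: 1 May 2003 + 16 years → 1 May 2019.
Interference Suspension Credit: +52 days → 22 June 2019.

2019-06-22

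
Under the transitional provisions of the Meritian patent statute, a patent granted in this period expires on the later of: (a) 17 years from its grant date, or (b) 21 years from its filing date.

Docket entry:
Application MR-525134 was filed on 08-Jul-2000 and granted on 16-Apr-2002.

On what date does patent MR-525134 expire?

(a) grant + 17 years → 16 April 2019.
(b) filing + 21 years → 8 July 2021.
Later of the two: 8 July 2021.

2021-07-08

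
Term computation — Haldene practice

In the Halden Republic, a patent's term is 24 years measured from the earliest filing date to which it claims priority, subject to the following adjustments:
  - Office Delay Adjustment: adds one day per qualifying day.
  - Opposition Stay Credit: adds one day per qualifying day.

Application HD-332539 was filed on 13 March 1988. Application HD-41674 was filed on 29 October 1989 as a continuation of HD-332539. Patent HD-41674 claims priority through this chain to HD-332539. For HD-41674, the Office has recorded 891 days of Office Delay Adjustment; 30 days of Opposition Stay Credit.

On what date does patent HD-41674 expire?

Earliest priority filing: 13 March 1988.
Base term: 13 March 1988 + 24 years → 13 March 2012.
Office Delay Adjustment: +891 days → 21 August 2014.
Opposition Stay Credit: +30 days → 20 September 2014.

2014-09-20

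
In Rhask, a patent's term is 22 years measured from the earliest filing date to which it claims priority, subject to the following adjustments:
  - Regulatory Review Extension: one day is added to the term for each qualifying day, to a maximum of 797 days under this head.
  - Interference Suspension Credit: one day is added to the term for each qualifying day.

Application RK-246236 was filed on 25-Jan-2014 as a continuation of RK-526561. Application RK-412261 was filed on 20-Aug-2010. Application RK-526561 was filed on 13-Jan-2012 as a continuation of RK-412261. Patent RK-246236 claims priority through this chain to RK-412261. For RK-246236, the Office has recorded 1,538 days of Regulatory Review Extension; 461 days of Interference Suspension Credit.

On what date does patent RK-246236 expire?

January 30, 2036

Earliest priority filing: 20 August 2010.
Base term: 20 August 2010 + 22 years → 20 August 2032.
Regulatory Review Extension: 1538 days claimed exceeds the 797-day cap, so +797 days → 26 October 2034.
Interference Suspension Credit: +461 days → 30 January 2036.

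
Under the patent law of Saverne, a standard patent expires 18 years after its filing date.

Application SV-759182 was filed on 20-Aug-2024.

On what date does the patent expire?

2042-08-20

Filing date + 18 years → 20 August 2042.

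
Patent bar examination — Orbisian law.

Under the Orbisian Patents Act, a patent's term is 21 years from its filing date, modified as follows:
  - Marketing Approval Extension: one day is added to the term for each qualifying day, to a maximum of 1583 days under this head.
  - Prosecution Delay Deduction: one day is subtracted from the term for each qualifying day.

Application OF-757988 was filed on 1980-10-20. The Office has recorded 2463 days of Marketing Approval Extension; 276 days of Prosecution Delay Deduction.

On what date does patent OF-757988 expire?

2005-05-19

Base term: filing date + 21 years → 20 October 2001.
Marketing Approval Extension: 2463 days claimed exceeds the 1583-day cap, so +1583 days → 19 February 2006.
Prosecution Delay Deduction: −276 days → 19 May 2005.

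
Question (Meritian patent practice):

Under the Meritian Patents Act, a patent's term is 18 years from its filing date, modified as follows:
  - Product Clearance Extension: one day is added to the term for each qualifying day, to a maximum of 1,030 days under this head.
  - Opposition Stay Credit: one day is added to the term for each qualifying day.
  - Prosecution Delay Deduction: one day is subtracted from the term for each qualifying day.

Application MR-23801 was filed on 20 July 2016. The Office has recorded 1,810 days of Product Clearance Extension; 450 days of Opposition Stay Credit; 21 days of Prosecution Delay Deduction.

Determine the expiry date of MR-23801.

2038-07-18

Base term: filing date + 18 years → 20 July 2034.
Product Clearance Extension: 1810 days claimed exceeds the 1030-day cap, so +1030 days → 15 May 2037.
Opposition Stay Credit: +450 days → 8 August 2038.
Prosecution Delay Deduction: −21 days → 18 July 2038.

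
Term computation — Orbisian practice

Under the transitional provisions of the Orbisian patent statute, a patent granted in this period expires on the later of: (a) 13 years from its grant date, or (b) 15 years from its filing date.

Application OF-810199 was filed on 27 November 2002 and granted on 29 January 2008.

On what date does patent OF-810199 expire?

2021-01-29

(a) grant + 13 years → 29 January 2021.
(b) filing + 15 years → 27 November 2017.
Later of the two: 29 January 2021.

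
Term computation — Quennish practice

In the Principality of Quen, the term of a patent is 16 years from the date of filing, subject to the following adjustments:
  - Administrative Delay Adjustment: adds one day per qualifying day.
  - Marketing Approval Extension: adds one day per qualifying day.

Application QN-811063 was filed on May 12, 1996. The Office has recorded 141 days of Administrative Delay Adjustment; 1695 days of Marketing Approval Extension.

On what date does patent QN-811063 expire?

Base term: filing date + 16 years → 12 May 2012.
Administrative Delay Adjustment: +141 days → 30 September 2012.
Marketing Approval Extension: +1695 days → 22 May 2017.

May 22, 2017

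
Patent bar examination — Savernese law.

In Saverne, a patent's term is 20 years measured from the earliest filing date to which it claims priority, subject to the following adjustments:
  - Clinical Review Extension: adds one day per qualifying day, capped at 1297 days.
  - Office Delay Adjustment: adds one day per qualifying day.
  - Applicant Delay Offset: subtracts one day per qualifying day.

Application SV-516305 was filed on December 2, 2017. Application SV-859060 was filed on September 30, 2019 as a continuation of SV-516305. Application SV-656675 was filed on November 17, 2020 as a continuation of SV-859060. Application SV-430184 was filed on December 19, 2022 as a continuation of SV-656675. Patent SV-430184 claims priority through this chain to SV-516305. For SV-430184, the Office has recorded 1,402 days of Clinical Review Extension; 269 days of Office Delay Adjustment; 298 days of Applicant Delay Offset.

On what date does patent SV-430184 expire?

Earliest priority filing: 2 December 2017.
Base term: 2 December 2017 + 20 years → 2 December 2037.
Clinical Review Extension: 1402 days claimed exceeds the 1297-day cap, so +1297 days → 21 June 2041.
Office Delay Adjustment: +269 days → 17 March 2042.
Applicant Delay Offset: −298 days → 23 May 2041.

2041-05-23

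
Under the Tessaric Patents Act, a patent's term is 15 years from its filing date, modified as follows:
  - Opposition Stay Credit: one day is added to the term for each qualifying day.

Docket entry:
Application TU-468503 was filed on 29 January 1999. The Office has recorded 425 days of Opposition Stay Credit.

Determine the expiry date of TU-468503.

March 30, 2015

Base term: filing date + 15 years → 29 January 2014.
Opposition Stay Credit: +425 days → 30 March 2015.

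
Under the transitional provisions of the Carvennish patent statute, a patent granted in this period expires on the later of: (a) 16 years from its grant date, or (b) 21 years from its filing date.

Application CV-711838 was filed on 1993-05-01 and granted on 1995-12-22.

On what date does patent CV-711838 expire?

(a) grant + 16 years → 22 December 2011.
(b) filing + 21 years → 1 May 2014.
Later of the two: 1 May 2014.

May 1, 2014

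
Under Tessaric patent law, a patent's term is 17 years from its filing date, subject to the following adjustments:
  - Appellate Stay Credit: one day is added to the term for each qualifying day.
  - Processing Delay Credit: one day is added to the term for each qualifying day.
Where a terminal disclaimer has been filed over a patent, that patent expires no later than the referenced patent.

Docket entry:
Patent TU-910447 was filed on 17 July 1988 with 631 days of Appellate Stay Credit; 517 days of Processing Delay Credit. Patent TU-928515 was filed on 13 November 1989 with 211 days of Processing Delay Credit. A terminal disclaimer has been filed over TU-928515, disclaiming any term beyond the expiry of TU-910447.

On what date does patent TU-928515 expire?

2007-06-12

Natural term of TU-928515:
  Base: filing + 17 years → 13 November 2006.
  Processing Delay Credit: +211 days → 12 June 2007.
Expiry of referenced patent TU-910447:
  Base: filing + 17 years → 17 July 2005.
  Appellate Stay Credit: +631 days → 9 April 2007.
  Processing Delay Credit: +517 days → 7 September 2008.
Terminal disclaimer: TU-928515 expires on the earlier of 12 June 2007 and 7 September 2008.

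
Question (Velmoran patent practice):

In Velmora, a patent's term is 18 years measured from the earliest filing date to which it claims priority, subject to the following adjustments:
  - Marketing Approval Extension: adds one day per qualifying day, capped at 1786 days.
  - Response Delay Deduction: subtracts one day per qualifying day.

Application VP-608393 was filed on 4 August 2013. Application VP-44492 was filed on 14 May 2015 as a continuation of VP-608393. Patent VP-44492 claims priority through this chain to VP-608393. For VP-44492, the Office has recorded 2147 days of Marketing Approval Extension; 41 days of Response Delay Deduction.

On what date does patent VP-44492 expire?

May 14, 2036

Earliest priority filing: 4 August 2013.
Base term: 4 August 2013 + 18 years → 4 August 2031.
Marketing Approval Extension: 2147 days claimed exceeds the 1786-day cap, so +1786 days → 24 June 2036.
Response Delay Deduction: −41 days → 14 May 2036.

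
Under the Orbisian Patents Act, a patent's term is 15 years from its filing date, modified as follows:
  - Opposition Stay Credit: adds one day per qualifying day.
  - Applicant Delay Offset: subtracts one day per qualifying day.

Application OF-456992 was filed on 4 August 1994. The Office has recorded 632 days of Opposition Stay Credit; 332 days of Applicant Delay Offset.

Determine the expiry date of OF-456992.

Base term: filing date + 15 years → 4 August 2009.
Opposition Stay Credit: +632 days → 28 April 2011.
Applicant Delay Offset: −332 days → 31 May 2010.

2010-05-31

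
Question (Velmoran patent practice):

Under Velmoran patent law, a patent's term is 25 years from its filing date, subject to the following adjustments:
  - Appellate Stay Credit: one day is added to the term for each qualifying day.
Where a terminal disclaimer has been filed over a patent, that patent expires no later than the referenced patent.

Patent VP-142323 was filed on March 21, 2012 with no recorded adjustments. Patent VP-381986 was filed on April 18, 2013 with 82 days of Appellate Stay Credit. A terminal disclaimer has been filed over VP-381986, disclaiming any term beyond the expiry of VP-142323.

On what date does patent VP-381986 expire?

March 21, 2037

Natural term of VP-381986:
  Base: filing + 25 years → 18 April 2038.
  Appellate Stay Credit: +82 days → 9 July 2038.
Expiry of referenced patent VP-142323:
  Base: filing + 25 years → 21 March 2037.
Terminal disclaimer: VP-381986 expires on the earlier of 9 July 2038 and 21 March 2037.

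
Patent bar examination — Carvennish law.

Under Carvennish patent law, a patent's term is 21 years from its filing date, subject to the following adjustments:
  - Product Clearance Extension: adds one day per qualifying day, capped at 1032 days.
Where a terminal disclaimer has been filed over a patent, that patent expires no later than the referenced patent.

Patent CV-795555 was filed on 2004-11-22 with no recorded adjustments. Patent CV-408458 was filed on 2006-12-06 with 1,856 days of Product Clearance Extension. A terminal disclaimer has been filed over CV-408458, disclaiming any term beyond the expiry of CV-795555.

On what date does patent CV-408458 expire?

2025-11-22

Natural term of CV-408458:
  Base: filing + 21 years → 6 December 2027.
  Product Clearance Extension: 1856 days claimed exceeds the 1032-day cap, so +1032 days → 3 October 2030.
Expiry of referenced patent CV-795555:
  Base: filing + 21 years → 22 November 2025.
Terminal disclaimer: CV-408458 expires on the earlier of 3 October 2030 and 22 November 2025.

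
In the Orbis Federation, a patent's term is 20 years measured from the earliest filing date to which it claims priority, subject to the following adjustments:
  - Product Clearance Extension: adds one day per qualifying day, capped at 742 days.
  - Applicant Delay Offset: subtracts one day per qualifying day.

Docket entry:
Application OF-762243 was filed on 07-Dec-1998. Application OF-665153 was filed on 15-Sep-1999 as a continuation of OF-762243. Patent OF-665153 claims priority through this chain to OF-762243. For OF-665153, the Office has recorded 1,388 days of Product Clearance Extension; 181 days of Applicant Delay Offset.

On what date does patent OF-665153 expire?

2020-06-20

Earliest priority filing: 7 December 1998.
Base term: 7 December 1998 + 20 years → 7 December 2018.
Product Clearance Extension: 1388 days claimed exceeds the 742-day cap, so +742 days → 18 December 2020.
Applicant Delay Offset: −181 days → 20 June 2020.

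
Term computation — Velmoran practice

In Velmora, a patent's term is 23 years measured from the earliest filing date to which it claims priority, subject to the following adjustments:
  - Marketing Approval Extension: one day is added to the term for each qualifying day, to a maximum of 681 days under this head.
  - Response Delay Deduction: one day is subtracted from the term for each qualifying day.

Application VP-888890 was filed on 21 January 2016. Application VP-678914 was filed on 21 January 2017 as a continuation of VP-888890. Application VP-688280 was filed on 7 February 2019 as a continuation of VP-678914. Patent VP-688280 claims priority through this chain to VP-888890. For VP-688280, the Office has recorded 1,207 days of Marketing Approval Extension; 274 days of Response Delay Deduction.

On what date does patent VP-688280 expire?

Earliest priority filing: 21 January 2016.
Base term: 21 January 2016 + 23 years → 21 January 2039.
Marketing Approval Extension: 1207 days claimed exceeds the 681-day cap, so +681 days → 2 December 2040.
Response Delay Deduction: −274 days → 3 March 2040.

2040-03-03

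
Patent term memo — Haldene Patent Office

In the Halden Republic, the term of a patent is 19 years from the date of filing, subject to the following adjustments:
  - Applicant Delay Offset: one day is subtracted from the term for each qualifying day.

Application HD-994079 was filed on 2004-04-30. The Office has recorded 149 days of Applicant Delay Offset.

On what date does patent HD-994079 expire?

December 2, 2022

Base term: filing date + 19 years → 30 April 2023.
Applicant Delay Offset: −149 days → 2 December 2022.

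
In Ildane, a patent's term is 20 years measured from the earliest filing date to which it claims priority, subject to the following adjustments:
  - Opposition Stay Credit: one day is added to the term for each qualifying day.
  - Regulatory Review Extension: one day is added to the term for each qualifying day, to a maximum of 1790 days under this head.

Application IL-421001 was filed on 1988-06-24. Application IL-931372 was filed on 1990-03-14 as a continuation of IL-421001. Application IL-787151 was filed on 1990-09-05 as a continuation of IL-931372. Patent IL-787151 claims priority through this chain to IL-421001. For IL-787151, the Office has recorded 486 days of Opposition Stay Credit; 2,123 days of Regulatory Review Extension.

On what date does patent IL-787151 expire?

2014-09-17

Earliest priority filing: 24 June 1988.
Base term: 24 June 1988 + 20 years → 24 June 2008.
Opposition Stay Credit: +486 days → 23 October 2009.
Regulatory Review Extension: 2123 days claimed exceeds the 1790-day cap, so +1790 days → 17 September 2014.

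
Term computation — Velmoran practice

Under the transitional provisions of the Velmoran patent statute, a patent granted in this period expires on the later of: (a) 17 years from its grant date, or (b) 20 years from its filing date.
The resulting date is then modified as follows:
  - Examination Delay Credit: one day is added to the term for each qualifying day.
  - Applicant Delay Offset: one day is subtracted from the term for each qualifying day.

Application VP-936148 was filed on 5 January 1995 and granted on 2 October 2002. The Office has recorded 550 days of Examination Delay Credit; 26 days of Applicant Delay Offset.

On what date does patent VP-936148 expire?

(a) grant + 17 years → 2 October 2019.
(b) filing + 20 years → 5 January 2015.
Later of the two: 2 October 2019.
Examination Delay Credit: +550 days → 4 April 2021.
Applicant Delay Offset: −26 days → 9 March 2021.

March 9, 2021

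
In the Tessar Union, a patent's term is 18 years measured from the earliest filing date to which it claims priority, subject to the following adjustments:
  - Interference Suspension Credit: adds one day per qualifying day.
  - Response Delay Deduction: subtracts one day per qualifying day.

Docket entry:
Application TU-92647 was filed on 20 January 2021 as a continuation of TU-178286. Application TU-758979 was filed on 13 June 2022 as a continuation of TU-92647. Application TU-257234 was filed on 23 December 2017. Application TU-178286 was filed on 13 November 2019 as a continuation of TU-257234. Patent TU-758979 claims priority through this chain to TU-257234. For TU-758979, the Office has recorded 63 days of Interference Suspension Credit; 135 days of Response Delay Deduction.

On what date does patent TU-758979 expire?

2035-10-12

Earliest priority filing: 23 December 2017.
Base term: 23 December 2017 + 18 years → 23 December 2035.
Interference Suspension Credit: +63 days → 24 February 2036.
Response Delay Deduction: −135 days → 12 October 2035.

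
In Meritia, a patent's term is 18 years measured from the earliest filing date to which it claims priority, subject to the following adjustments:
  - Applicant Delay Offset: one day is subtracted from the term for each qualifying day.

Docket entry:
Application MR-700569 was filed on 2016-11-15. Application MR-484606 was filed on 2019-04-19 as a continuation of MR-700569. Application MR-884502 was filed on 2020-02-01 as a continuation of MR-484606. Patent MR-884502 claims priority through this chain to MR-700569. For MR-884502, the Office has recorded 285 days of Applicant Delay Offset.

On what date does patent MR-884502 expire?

February 3, 2034

Earliest priority filing: 15 November 2016.
Base term: 15 November 2016 + 18 years → 15 November 2034.
Applicant Delay Offset: −285 days → 3 February 2034.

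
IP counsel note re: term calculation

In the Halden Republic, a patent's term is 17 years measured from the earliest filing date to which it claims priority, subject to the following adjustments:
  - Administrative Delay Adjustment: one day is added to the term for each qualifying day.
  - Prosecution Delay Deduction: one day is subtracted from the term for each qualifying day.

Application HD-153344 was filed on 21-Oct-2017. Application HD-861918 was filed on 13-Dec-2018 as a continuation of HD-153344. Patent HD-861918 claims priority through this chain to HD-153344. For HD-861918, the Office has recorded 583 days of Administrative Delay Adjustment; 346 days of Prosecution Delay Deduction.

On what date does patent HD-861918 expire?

Earliest priority filing: 21 October 2017.
Base term: 21 October 2017 + 17 years → 21 October 2034.
Administrative Delay Adjustment: +583 days → 26 May 2036.
Prosecution Delay Deduction: −346 days → 15 June 2035.

June 15, 2035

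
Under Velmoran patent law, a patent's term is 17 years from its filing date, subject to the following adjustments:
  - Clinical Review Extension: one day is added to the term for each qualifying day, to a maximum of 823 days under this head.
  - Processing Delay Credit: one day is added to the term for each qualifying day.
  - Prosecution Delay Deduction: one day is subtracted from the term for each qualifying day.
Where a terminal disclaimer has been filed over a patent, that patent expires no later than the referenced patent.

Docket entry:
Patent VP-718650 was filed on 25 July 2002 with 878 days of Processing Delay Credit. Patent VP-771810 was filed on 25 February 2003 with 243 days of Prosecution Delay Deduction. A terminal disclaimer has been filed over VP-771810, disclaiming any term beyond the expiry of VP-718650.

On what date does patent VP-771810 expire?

Natural term of VP-771810:
  Base: filing + 17 years → 25 February 2020.
  Prosecution Delay Deduction: −243 days → 27 June 2019.
Expiry of referenced patent VP-718650:
  Base: filing + 17 years → 25 July 2019.
  Processing Delay Credit: +878 days → 19 December 2021.
Terminal disclaimer: VP-771810 expires on the earlier of 27 June 2019 and 19 December 2021.

June 27, 2019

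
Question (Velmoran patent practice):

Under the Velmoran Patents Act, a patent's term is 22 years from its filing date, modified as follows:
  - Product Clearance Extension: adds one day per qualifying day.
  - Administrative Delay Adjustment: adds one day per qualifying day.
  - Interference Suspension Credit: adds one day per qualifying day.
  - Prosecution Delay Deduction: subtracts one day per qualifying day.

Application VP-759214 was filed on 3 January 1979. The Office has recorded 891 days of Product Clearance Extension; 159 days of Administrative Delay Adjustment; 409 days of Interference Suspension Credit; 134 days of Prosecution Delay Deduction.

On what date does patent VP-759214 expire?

Base term: filing date + 22 years → 3 January 2001.
Product Clearance Extension: +891 days → 13 June 2003.
Administrative Delay Adjustment: +159 days → 19 November 2003.
Interference Suspension Credit: +409 days → 1 January 2005.
Prosecution Delay Deduction: −134 days → 20 August 2004.

August 20, 2004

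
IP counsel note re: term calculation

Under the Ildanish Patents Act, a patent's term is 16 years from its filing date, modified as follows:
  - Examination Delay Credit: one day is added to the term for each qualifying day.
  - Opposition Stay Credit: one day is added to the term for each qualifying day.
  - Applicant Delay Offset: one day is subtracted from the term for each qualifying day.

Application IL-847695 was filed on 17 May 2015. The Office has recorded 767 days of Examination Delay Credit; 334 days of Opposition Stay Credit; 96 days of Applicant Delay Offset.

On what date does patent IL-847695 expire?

Base term: filing date + 16 years → 17 May 2031.
Examination Delay Credit: +767 days → 22 June 2033.
Opposition Stay Credit: +334 days → 22 May 2034.
Applicant Delay Offset: −96 days → 15 February 2034.

February 15, 2034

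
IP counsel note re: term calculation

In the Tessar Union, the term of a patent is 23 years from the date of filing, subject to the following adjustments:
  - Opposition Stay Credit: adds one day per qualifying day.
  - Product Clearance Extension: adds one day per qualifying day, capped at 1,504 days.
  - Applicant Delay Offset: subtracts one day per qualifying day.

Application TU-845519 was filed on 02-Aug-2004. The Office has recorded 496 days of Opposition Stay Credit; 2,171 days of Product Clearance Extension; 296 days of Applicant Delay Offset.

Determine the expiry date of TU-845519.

2032-04-01

Base term: filing date + 23 years → 2 August 2027.
Opposition Stay Credit: +496 days → 10 December 2028.
Product Clearance Extension: 2171 days claimed exceeds the 1504-day cap, so +1504 days → 22 January 2033.
Applicant Delay Offset: −296 days → 1 April 2032.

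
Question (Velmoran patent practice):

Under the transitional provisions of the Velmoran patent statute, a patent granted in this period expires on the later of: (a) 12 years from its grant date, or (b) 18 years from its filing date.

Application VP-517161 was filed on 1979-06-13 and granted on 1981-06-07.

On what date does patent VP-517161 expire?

(a) grant + 12 years → 7 June 1993.
(b) filing + 18 years → 13 June 1997.
Later of the two: 13 June 1997.

1997-06-13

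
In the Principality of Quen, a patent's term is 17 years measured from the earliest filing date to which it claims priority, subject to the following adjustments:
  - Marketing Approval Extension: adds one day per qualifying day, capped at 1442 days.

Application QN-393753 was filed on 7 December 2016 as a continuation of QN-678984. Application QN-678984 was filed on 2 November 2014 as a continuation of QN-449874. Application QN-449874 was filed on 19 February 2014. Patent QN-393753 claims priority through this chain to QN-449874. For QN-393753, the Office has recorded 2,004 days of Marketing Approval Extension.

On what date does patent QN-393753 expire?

Earliest priority filing: 19 February 2014.
Base term: 19 February 2014 + 17 years → 19 February 2031.
Marketing Approval Extension: 2004 days claimed exceeds the 1442-day cap, so +1442 days → 31 January 2035.

2035-01-31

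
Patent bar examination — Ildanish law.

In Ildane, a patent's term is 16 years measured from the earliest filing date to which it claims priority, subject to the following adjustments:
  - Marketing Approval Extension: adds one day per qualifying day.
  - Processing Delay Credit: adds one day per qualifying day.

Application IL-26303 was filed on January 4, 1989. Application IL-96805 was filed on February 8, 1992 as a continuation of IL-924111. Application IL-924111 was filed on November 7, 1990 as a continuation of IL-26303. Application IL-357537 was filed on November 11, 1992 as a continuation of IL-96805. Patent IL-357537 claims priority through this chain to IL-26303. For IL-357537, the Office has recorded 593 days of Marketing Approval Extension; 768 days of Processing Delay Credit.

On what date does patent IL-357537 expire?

Earliest priority filing: 4 January 1989.
Base term: 4 January 1989 + 16 years → 4 January 2005.
Marketing Approval Extension: +593 days → 20 August 2006.
Processing Delay Credit: +768 days → 26 September 2008.

September 26, 2008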